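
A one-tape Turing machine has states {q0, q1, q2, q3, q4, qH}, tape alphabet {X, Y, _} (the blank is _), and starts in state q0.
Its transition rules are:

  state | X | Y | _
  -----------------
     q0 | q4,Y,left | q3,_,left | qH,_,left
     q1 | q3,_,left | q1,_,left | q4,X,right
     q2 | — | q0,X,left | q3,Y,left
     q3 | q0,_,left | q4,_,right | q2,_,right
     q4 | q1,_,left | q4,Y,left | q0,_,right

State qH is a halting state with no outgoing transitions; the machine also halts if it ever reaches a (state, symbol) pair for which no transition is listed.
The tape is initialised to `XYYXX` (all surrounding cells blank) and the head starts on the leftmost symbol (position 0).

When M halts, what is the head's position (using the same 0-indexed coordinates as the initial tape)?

q0 | __[X]YYXX   read X → write Y, move left, go to q4
q4 | _[_]YYYXX   read _ → write _, move right, go to q0
q0 | __[Y]YYXX   read Y → write _, move left, go to q3
q3 | _[_]_YYXX   read _ → write _, move right, go to q2
q2 | __[_]YYXX   read _ → write Y, move left, go to q3
q3 | _[_]YYYXX   read _ → write _, move right, go to q2
q2 | __[Y]YYXX   read Y → write X, move left, go to q0
q0 | _[_]XYYXX   read _ → write _, move left, go to qH
qH | [_]_XYYXX
At halt the head is at cell -2.

-2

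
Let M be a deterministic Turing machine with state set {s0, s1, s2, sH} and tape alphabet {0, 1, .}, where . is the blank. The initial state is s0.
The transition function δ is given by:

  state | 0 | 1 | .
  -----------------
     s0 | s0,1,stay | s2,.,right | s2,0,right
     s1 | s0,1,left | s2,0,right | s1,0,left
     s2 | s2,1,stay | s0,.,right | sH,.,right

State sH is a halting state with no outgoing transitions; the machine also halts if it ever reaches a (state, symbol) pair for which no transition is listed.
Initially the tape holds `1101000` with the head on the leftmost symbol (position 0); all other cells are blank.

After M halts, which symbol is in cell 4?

.

state=s0 head=0 tape=[1]101000..   (s0,1)→(s2,.,right)
state=s2 head=1 tape=.[1]01000..   (s2,1)→(s0,.,right)
state=s0 head=2 tape=..[0]1000..   (s0,0)→(s0,1,stay)
state=s0 head=2 tape=..[1]1000..   (s0,1)→(s2,.,right)
state=s2 head=3 tape=...[1]000..   (s2,1)→(s0,.,right)
state=s0 head=4 tape=....[0]00..   (s0,0)→(s0,1,stay)
state=s0 head=4 tape=....[1]00..   (s0,1)→(s2,.,right)
state=s2 head=5 tape=.....[0]0..   (s2,0)→(s2,1,stay)
state=s2 head=5 tape=.....[1]0..   (s2,1)→(s0,.,right)
state=s0 head=6 tape=......[0]..   (s0,0)→(s0,1,stay)
state=s0 head=6 tape=......[1]..   (s0,1)→(s2,.,right)
state=s2 head=7 tape=.......[.].   (s2,.)→(sH,.,right)
state=sH head=8 tape=........[.]
Cell 4 holds . when M halts.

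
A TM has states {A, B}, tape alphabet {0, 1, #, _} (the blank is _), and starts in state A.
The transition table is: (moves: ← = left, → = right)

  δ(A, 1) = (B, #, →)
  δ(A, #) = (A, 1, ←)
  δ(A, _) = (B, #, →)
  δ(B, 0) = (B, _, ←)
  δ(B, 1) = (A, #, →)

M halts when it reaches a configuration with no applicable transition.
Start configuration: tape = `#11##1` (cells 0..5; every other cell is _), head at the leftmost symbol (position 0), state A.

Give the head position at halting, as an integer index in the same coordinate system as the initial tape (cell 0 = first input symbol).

state=A head=0 tape=___[#]11##1_   (A,#)→(A,1,←)
state=A head=-1 tape=__[_]111##1_   (A,_)→(B,#,→)
state=B head=0 tape=__#[1]11##1_   (B,1)→(A,#,→)
state=A head=1 tape=__##[1]1##1_   (A,1)→(B,#,→)
state=B head=2 tape=__###[1]##1_   (B,1)→(A,#,→)
state=A head=3 tape=__####[#]#1_   (A,#)→(A,1,←)
state=A head=2 tape=__###[#]1#1_   (A,#)→(A,1,←)
state=A head=1 tape=__##[#]11#1_   (A,#)→(A,1,←)
state=A head=0 tape=__#[#]111#1_   (A,#)→(A,1,←)
state=A head=-1 tape=__[#]1111#1_   (A,#)→(A,1,←)
state=A head=-2 tape=_[_]11111#1_   (A,_)→(B,#,→)
state=B head=-1 tape=_#[1]1111#1_   (B,1)→(A,#,→)
state=A head=0 tape=_##[1]111#1_   (A,1)→(B,#,→)
state=B head=1 tape=_###[1]11#1_   (B,1)→(A,#,→)
state=A head=2 tape=_####[1]1#1_   (A,1)→(B,#,→)
state=B head=3 tape=_#####[1]#1_   (B,1)→(A,#,→)
state=A head=4 tape=_######[#]1_   (A,#)→(A,1,←)
state=A head=3 tape=_#####[#]11_   (A,#)→(A,1,←)
state=A head=2 tape=_####[#]111_   (A,#)→(A,1,←)
state=A head=1 tape=_###[#]1111_   (A,#)→(A,1,←)
state=A head=0 tape=_##[#]11111_   (A,#)→(A,1,←)
state=A head=-1 tape=_#[#]111111_   (A,#)→(A,1,←)
state=A head=-2 tape=_[#]1111111_   (A,#)→(A,1,←)
state=A head=-3 tape=[_]11111111_   (A,_)→(B,#,→)
state=B head=-2 tape=#[1]1111111_   (B,1)→(A,#,→)
state=A head=-1 tape=##[1]111111_   (A,1)→(B,#,→)
state=B head=0 tape=###[1]11111_   (B,1)→(A,#,→)
state=A head=1 tape=####[1]1111_   (A,1)→(B,#,→)
state=B head=2 tape=#####[1]111_   (B,1)→(A,#,→)
state=A head=3 tape=######[1]11_   (A,1)→(B,#,→)
state=B head=4 tape=#######[1]1_   (B,1)→(A,#,→)
state=A head=5 tape=########[1]_   (A,1)→(B,#,→)
state=B head=6 tape=#########[_]
At halt the head is at cell 6.

6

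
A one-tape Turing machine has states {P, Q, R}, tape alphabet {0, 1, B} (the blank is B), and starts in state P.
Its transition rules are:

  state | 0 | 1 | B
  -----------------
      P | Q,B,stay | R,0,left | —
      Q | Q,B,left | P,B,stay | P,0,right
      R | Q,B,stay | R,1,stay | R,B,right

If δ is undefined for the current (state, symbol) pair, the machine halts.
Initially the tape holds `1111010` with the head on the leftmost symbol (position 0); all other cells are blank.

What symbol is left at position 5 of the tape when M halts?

0

P | B[1]111010B   read 1 → write 0, move left, go to R
R | [B]0111010B   read B → write B, move right, go to R
R | B[0]111010B   read 0 → write B, move stay, go to Q
Q | B[B]111010B   read B → write 0, move right, go to P
P | B0[1]11010B   read 1 → write 0, move left, go to R
R | B[0]011010B   read 0 → write B, move stay, go to Q
Q | B[B]011010B   read B → write 0, move right, go to P
P | B0[0]11010B   read 0 → write B, move stay, go to Q
Q | B0[B]11010B   read B → write 0, move right, go to P
P | B00[1]1010B   read 1 → write 0, move left, go to R
R | B0[0]01010B   read 0 → write B, move stay, go to Q
Q | B0[B]01010B   read B → write 0, move right, go to P
P | B00[0]1010B   read 0 → write B, move stay, go to Q
Q | B00[B]1010B   read B → write 0, move right, go to P
P | B000[1]010B   read 1 → write 0, move left, go to R
R | B00[0]0010B   read 0 → write B, move stay, go to Q
Q | B00[B]0010B   read B → write 0, move right, go to P
P | B000[0]010B   read 0 → write B, move stay, go to Q
Q | B000[B]010B   read B → write 0, move right, go to P
P | B0000[0]10B   read 0 → write B, move stay, go to Q
Q | B0000[B]10B   read B → write 0, move right, go to P
P | B00000[1]0B   read 1 → write 0, move left, go to R
R | B0000[0]00B   read 0 → write B, move stay, go to Q
Q | B0000[B]00B   read B → write 0, move right, go to P
P | B00000[0]0B   read 0 → write B, move stay, go to Q
Q | B00000[B]0B   read B → write 0, move right, go to P
P | B000000[0]B   read 0 → write B, move stay, go to Q
Q | B000000[B]B   read B → write 0, move right, go to P
P | B0000000[B]
Cell 5 holds 0 when M halts.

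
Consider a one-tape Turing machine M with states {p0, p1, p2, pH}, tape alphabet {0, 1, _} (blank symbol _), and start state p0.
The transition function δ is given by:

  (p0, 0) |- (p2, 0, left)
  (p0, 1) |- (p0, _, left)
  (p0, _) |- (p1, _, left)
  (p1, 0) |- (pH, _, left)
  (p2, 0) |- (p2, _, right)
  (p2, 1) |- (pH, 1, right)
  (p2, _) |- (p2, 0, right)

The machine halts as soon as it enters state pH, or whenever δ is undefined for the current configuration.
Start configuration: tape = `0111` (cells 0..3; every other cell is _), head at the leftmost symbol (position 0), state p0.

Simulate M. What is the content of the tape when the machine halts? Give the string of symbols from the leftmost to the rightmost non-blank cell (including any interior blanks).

0_111

p0 | _[0]111   read 0 → write 0, move left, go to p2
p2 | [_]0111   read _ → write 0, move right, go to p2
p2 | 0[0]111   read 0 → write _, move right, go to p2
p2 | 0_[1]11   read 1 → write 1, move right, go to pH
pH | 0_1[1]1
The non-blank tape span at halt is 0_111.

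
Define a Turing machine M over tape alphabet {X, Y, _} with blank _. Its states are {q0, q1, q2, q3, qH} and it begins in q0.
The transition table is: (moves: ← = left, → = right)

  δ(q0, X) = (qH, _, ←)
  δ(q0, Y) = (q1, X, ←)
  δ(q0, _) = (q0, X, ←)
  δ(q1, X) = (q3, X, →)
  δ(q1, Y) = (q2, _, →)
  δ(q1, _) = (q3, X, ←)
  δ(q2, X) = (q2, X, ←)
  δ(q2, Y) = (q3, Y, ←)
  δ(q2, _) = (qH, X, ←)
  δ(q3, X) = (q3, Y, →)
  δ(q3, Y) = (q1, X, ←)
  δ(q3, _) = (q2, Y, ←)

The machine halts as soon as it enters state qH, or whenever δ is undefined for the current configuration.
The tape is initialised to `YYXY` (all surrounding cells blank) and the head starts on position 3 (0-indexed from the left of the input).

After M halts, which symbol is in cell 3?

X

q0 | YYX[Y]_   read Y → write X, move ←, go to q1
q1 | YY[X]X_   read X → write X, move →, go to q3
q3 | YYX[X]_   read X → write Y, move →, go to q3
q3 | YYXY[_]   read _ → write Y, move ←, go to q2
q2 | YYX[Y]Y   read Y → write Y, move ←, go to q3
q3 | YY[X]YY   read X → write Y, move →, go to q3
q3 | YYY[Y]Y   read Y → write X, move ←, go to q1
q1 | YY[Y]XY   read Y → write _, move →, go to q2
q2 | YY_[X]Y   read X → write X, move ←, go to q2
q2 | YY[_]XY   read _ → write X, move ←, go to qH
qH | Y[Y]XXY
Cell 3 holds X when M halts.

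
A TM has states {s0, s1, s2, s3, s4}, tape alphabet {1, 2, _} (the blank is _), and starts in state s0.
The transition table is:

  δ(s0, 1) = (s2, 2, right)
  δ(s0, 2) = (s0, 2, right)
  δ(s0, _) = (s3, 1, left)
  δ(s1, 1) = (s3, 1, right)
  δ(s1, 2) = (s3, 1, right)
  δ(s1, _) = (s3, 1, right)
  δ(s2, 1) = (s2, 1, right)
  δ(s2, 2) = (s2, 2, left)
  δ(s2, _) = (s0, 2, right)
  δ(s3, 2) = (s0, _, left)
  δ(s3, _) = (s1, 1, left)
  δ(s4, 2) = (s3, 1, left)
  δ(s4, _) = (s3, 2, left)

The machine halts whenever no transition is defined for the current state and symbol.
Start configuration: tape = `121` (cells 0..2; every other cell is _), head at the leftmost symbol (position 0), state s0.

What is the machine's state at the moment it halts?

s0 | ____[1]21__   read 1 → write 2, move right, go to s2
s2 | ____2[2]1__   read 2 → write 2, move left, go to s2
s2 | ____[2]21__   read 2 → write 2, move left, go to s2
s2 | ___[_]221__   read _ → write 2, move right, go to s0
s0 | ___2[2]21__   read 2 → write 2, move right, go to s0
s0 | ___22[2]1__   read 2 → write 2, move right, go to s0
s0 | ___222[1]__   read 1 → write 2, move right, go to s2
s2 | ___2222[_]_   read _ → write 2, move right, go to s0
s0 | ___22222[_]   read _ → write 1, move left, go to s3
s3 | ___2222[2]1   read 2 → write _, move left, go to s0
s0 | ___222[2]_1   read 2 → write 2, move right, go to s0
s0 | ___2222[_]1   read _ → write 1, move left, go to s3
s3 | ___222[2]11   read 2 → write _, move left, go to s0
s0 | ___22[2]_11   read 2 → write 2, move right, go to s0
s0 | ___222[_]11   read _ → write 1, move left, go to s3
s3 | ___22[2]111   read 2 → write _, move left, go to s0
s0 | ___2[2]_111   read 2 → write 2, move right, go to s0
s0 | ___22[_]111   read _ → write 1, move left, go to s3
s3 | ___2[2]1111   read 2 → write _, move left, go to s0
s0 | ___[2]_1111   read 2 → write 2, move right, go to s0
s0 | ___2[_]1111   read _ → write 1, move left, go to s3
s3 | ___[2]11111   read 2 → write _, move left, go to s0
s0 | __[_]_11111   read _ → write 1, move left, go to s3
s3 | _[_]1_11111   read _ → write 1, move left, go to s1
s1 | [_]11_11111   read _ → write 1, move right, go to s3
s3 | 1[1]1_11111
No transition is defined for (s3, 1); M halts in state s3.

s3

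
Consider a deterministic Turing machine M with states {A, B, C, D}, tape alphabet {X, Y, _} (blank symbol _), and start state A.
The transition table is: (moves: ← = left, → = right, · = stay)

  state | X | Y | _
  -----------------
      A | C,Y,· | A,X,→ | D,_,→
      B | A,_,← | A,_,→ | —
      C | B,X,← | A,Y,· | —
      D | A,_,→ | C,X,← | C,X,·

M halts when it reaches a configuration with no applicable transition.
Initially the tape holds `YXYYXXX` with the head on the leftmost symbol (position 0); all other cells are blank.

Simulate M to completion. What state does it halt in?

state=A head=0 tape=[Y]XYYXXX__   (A,Y)→(A,X,→)
state=A head=1 tape=X[X]YYXXX__   (A,X)→(C,Y,·)
state=C head=1 tape=X[Y]YYXXX__   (C,Y)→(A,Y,·)
state=A head=1 tape=X[Y]YYXXX__   (A,Y)→(A,X,→)
state=A head=2 tape=XX[Y]YXXX__   (A,Y)→(A,X,→)
state=A head=3 tape=XXX[Y]XXX__   (A,Y)→(A,X,→)
state=A head=4 tape=XXXX[X]XX__   (A,X)→(C,Y,·)
state=C head=4 tape=XXXX[Y]XX__   (C,Y)→(A,Y,·)
state=A head=4 tape=XXXX[Y]XX__   (A,Y)→(A,X,→)
state=A head=5 tape=XXXXX[X]X__   (A,X)→(C,Y,·)
state=C head=5 tape=XXXXX[Y]X__   (C,Y)→(A,Y,·)
state=A head=5 tape=XXXXX[Y]X__   (A,Y)→(A,X,→)
state=A head=6 tape=XXXXXX[X]__   (A,X)→(C,Y,·)
state=C head=6 tape=XXXXXX[Y]__   (C,Y)→(A,Y,·)
state=A head=6 tape=XXXXXX[Y]__   (A,Y)→(A,X,→)
state=A head=7 tape=XXXXXXX[_]_   (A,_)→(D,_,→)
state=D head=8 tape=XXXXXXX_[_]   (D,_)→(C,X,·)
state=C head=8 tape=XXXXXXX_[X]   (C,X)→(B,X,←)
state=B head=7 tape=XXXXXXX[_]X
No transition is defined for (B, _); M halts in state B.

B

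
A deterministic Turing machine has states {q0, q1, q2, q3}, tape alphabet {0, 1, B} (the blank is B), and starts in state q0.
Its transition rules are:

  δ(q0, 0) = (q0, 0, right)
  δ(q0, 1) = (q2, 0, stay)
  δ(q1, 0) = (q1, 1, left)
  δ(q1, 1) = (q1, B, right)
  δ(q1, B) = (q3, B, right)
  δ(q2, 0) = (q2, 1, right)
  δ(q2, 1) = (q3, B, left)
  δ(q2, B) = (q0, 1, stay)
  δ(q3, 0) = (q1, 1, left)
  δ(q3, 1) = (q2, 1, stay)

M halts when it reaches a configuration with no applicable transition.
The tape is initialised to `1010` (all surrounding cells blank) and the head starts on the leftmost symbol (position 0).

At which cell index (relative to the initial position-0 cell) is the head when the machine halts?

state=q0 head=0 tape=B[1]010   (q0,1)→(q2,0,stay)
state=q2 head=0 tape=B[0]010   (q2,0)→(q2,1,right)
state=q2 head=1 tape=B1[0]10   (q2,0)→(q2,1,right)
state=q2 head=2 tape=B11[1]0   (q2,1)→(q3,B,left)
state=q3 head=1 tape=B1[1]B0   (q3,1)→(q2,1,stay)
state=q2 head=1 tape=B1[1]B0   (q2,1)→(q3,B,left)
state=q3 head=0 tape=B[1]BB0   (q3,1)→(q2,1,stay)
state=q2 head=0 tape=B[1]BB0   (q2,1)→(q3,B,left)
state=q3 head=-1 tape=[B]BBB0
At halt the head is at cell -1.

-1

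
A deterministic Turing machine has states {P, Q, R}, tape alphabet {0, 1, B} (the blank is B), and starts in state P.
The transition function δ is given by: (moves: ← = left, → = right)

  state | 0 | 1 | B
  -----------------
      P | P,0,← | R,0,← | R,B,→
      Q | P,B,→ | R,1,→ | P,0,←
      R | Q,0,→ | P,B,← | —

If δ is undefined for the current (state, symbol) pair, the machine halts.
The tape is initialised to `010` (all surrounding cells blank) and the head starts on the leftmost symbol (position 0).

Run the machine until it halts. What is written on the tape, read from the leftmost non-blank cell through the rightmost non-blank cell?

0B0

state=P head=0 tape=B[0]10BBB   (P,0)→(P,0,←)
state=P head=-1 tape=[B]010BBB   (P,B)→(R,B,→)
state=R head=0 tape=B[0]10BBB   (R,0)→(Q,0,→)
state=Q head=1 tape=B0[1]0BBB   (Q,1)→(R,1,→)
state=R head=2 tape=B01[0]BBB   (R,0)→(Q,0,→)
state=Q head=3 tape=B010[B]BB   (Q,B)→(P,0,←)
state=P head=2 tape=B01[0]0BB   (P,0)→(P,0,←)
state=P head=1 tape=B0[1]00BB   (P,1)→(R,0,←)
state=R head=0 tape=B[0]000BB   (R,0)→(Q,0,→)
state=Q head=1 tape=B0[0]00BB   (Q,0)→(P,B,→)
state=P head=2 tape=B0B[0]0BB   (P,0)→(P,0,←)
state=P head=1 tape=B0[B]00BB   (P,B)→(R,B,→)
state=R head=2 tape=B0B[0]0BB   (R,0)→(Q,0,→)
state=Q head=3 tape=B0B0[0]BB   (Q,0)→(P,B,→)
state=P head=4 tape=B0B0B[B]B   (P,B)→(R,B,→)
state=R head=5 tape=B0B0BB[B]
The non-blank tape span at halt is 0B0.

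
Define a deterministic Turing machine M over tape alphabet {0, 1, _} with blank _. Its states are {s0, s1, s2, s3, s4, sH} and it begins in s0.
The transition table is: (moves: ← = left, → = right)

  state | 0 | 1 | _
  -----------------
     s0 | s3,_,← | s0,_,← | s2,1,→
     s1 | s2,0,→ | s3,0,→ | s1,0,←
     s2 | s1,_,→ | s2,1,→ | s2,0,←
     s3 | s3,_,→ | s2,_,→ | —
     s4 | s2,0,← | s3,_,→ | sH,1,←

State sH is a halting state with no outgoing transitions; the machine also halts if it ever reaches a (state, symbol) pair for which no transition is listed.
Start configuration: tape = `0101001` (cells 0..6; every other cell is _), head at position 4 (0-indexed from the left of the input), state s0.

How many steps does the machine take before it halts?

s0 | 0101[0]01___   read 0 → write _, move ←, go to s3
s3 | 010[1]_01___   read 1 → write _, move →, go to s2
s2 | 010_[_]01___   read _ → write 0, move ←, go to s2
s2 | 010[_]001___   read _ → write 0, move ←, go to s2
s2 | 01[0]0001___   read 0 → write _, move →, go to s1
s1 | 01_[0]001___   read 0 → write 0, move →, go to s2
s2 | 01_0[0]01___   read 0 → write _, move →, go to s1
s1 | 01_0_[0]1___   read 0 → write 0, move →, go to s2
s2 | 01_0_0[1]___   read 1 → write 1, move →, go to s2
s2 | 01_0_01[_]__   read _ → write 0, move ←, go to s2
s2 | 01_0_0[1]0__   read 1 → write 1, move →, go to s2
s2 | 01_0_01[0]__   read 0 → write _, move →, go to s1
s1 | 01_0_01_[_]_   read _ → write 0, move ←, go to s1
s1 | 01_0_01[_]0_   read _ → write 0, move ←, go to s1
s1 | 01_0_0[1]00_   read 1 → write 0, move →, go to s3
s3 | 01_0_00[0]0_   read 0 → write _, move →, go to s3
s3 | 01_0_00_[0]_   read 0 → write _, move →, go to s3
s3 | 01_0_00__[_]
M halts after 17 transitions.

17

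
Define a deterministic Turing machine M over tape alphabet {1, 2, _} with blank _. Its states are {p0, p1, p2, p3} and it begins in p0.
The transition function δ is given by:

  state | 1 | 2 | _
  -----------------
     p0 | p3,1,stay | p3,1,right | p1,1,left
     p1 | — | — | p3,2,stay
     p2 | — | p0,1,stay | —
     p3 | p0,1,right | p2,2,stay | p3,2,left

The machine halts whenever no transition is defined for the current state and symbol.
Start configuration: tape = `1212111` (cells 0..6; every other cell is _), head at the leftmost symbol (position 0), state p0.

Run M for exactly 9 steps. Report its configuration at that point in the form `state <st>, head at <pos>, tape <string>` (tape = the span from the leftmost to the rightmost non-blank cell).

p0 | [1]212111   read 1 → write 1, move stay, go to p3
p3 | [1]212111   read 1 → write 1, move right, go to p0
p0 | 1[2]12111   read 2 → write 1, move right, go to p3
p3 | 11[1]2111   read 1 → write 1, move right, go to p0
p0 | 111[2]111   read 2 → write 1, move right, go to p3
p3 | 1111[1]11   read 1 → write 1, move right, go to p0
p0 | 11111[1]1   read 1 → write 1, move stay, go to p3
p3 | 11111[1]1   read 1 → write 1, move right, go to p0
p0 | 111111[1]   read 1 → write 1, move stay, go to p3
p3 | 111111[1]
After 9 steps: state p3, head at 6, tape 1111111.

state p3, head at 6, tape 1111111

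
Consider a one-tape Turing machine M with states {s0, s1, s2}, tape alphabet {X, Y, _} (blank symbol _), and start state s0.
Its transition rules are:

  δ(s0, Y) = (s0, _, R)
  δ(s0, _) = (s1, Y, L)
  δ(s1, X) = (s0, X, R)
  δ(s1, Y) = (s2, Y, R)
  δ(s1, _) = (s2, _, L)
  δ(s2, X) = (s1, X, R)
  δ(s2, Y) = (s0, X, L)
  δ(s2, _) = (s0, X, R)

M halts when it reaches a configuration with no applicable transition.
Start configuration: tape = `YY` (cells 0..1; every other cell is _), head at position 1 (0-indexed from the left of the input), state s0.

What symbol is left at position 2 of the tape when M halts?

Y

s0 | ___Y[Y]_   read Y → write _, move R, go to s0
s0 | ___Y_[_]   read _ → write Y, move L, go to s1
s1 | ___Y[_]Y   read _ → write _, move L, go to s2
s2 | ___[Y]_Y   read Y → write X, move L, go to s0
s0 | __[_]X_Y   read _ → write Y, move L, go to s1
s1 | _[_]YX_Y   read _ → write _, move L, go to s2
s2 | [_]_YX_Y   read _ → write X, move R, go to s0
s0 | X[_]YX_Y   read _ → write Y, move L, go to s1
s1 | [X]YYX_Y   read X → write X, move R, go to s0
s0 | X[Y]YX_Y   read Y → write _, move R, go to s0
s0 | X_[Y]X_Y   read Y → write _, move R, go to s0
s0 | X__[X]_Y
Cell 2 holds Y when M halts.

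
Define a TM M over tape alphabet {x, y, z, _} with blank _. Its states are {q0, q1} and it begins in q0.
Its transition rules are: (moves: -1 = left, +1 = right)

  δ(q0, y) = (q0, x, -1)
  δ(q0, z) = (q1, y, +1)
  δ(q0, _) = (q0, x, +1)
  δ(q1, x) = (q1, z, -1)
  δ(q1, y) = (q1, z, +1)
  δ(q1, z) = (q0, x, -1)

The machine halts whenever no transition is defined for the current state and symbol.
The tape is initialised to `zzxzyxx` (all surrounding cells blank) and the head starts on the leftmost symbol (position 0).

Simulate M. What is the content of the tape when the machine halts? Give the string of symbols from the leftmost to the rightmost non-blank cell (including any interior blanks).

q0 | _[z]zxzyxx   read z → write y, move +1, go to q1
q1 | _y[z]xzyxx   read z → write x, move -1, go to q0
q0 | _[y]xxzyxx   read y → write x, move -1, go to q0
q0 | [_]xxxzyxx   read _ → write x, move +1, go to q0
q0 | x[x]xxzyxx
The non-blank tape span at halt is xxxxzyxx.

xxxxzyxx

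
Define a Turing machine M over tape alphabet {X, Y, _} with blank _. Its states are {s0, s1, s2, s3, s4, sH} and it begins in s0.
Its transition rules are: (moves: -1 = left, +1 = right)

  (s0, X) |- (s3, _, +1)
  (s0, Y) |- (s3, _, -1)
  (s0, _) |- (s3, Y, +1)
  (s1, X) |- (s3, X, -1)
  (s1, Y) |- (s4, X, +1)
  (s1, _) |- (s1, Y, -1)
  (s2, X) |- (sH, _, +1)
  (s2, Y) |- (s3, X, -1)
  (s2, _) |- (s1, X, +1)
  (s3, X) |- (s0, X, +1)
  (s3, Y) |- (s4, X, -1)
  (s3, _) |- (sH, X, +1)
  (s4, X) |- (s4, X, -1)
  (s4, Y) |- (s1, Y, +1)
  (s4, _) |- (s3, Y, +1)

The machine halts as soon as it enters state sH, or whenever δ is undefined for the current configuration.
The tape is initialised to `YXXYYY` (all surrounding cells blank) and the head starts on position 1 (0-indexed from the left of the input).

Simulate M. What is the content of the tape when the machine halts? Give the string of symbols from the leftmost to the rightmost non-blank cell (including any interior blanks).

s0 | Y[X]XYYY__   read X → write _, move +1, go to s3
s3 | Y_[X]YYY__   read X → write X, move +1, go to s0
s0 | Y_X[Y]YY__   read Y → write _, move -1, go to s3
s3 | Y_[X]_YY__   read X → write X, move +1, go to s0
s0 | Y_X[_]YY__   read _ → write Y, move +1, go to s3
s3 | Y_XY[Y]Y__   read Y → write X, move -1, go to s4
s4 | Y_X[Y]XY__   read Y → write Y, move +1, go to s1
s1 | Y_XY[X]Y__   read X → write X, move -1, go to s3
s3 | Y_X[Y]XY__   read Y → write X, move -1, go to s4
s4 | Y_[X]XXY__   read X → write X, move -1, go to s4
s4 | Y[_]XXXY__   read _ → write Y, move +1, go to s3
s3 | YY[X]XXY__   read X → write X, move +1, go to s0
s0 | YYX[X]XY__   read X → write _, move +1, go to s3
s3 | YYX_[X]Y__   read X → write X, move +1, go to s0
s0 | YYX_X[Y]__   read Y → write _, move -1, go to s3
s3 | YYX_[X]___   read X → write X, move +1, go to s0
s0 | YYX_X[_]__   read _ → write Y, move +1, go to s3
s3 | YYX_XY[_]_   read _ → write X, move +1, go to sH
sH | YYX_XYX[_]
The non-blank tape span at halt is YYX_XYX.

YYX_XYX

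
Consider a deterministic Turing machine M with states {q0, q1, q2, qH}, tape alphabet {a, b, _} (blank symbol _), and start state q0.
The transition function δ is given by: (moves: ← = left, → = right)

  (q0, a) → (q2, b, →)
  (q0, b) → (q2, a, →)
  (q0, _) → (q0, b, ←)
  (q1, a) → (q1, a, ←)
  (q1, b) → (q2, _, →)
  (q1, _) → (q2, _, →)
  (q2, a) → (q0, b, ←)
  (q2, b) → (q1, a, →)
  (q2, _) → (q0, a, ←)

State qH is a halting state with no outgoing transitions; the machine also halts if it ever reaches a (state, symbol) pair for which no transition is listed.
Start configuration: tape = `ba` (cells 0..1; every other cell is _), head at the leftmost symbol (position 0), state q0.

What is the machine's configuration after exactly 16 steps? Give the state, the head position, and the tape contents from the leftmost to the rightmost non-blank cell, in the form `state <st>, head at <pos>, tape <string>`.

state q1, head at 2, tape aaba

q0 | [b]a__   read b → write a, move →, go to q2
q2 | a[a]__   read a → write b, move ←, go to q0
q0 | [a]b__   read a → write b, move →, go to q2
q2 | b[b]__   read b → write a, move →, go to q1
q1 | ba[_]_   read _ → write _, move →, go to q2
q2 | ba_[_]   read _ → write a, move ←, go to q0
q0 | ba[_]a   read _ → write b, move ←, go to q0
q0 | b[a]ba   read a → write b, move →, go to q2
q2 | bb[b]a   read b → write a, move →, go to q1
q1 | bba[a]   read a → write a, move ←, go to q1
q1 | bb[a]a   read a → write a, move ←, go to q1
q1 | b[b]aa   read b → write _, move →, go to q2
q2 | b_[a]a   read a → write b, move ←, go to q0
q0 | b[_]ba   read _ → write b, move ←, go to q0
q0 | [b]bba   read b → write a, move →, go to q2
q2 | a[b]ba   read b → write a, move →, go to q1
q1 | aa[b]a
After 16 steps: state q1, head at 2, tape aaba.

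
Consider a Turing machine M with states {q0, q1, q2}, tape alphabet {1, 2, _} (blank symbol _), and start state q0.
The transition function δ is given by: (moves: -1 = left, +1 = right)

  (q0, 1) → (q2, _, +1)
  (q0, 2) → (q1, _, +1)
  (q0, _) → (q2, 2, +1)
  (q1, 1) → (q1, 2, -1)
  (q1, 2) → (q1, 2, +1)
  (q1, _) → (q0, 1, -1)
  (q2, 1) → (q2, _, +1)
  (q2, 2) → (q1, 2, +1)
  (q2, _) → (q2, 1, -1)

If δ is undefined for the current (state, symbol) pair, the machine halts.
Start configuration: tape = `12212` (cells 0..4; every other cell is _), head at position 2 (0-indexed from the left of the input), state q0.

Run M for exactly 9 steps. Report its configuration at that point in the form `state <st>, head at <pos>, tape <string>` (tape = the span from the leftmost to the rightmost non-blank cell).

q0 | 12[2]12   read 2 → write _, move +1, go to q1
q1 | 12_[1]2   read 1 → write 2, move -1, go to q1
q1 | 12[_]22   read _ → write 1, move -1, go to q0
q0 | 1[2]122   read 2 → write _, move +1, go to q1
q1 | 1_[1]22   read 1 → write 2, move -1, go to q1
q1 | 1[_]222   read _ → write 1, move -1, go to q0
q0 | [1]1222   read 1 → write _, move +1, go to q2
q2 | _[1]222   read 1 → write _, move +1, go to q2
q2 | __[2]22   read 2 → write 2, move +1, go to q1
q1 | __2[2]2
After 9 steps: state q1, head at 3, tape 222.

state q1, head at 3, tape 222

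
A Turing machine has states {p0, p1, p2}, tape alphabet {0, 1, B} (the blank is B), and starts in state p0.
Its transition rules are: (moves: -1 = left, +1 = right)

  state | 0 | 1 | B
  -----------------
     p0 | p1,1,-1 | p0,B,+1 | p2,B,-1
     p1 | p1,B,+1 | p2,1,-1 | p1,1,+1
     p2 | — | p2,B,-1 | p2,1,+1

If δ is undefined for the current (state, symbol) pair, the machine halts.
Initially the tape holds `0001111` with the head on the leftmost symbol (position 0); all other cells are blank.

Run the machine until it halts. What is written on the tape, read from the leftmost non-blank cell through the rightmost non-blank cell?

p0 | BBB[0]001111   read 0 → write 1, move -1, go to p1
p1 | BB[B]1001111   read B → write 1, move +1, go to p1
p1 | BB1[1]001111   read 1 → write 1, move -1, go to p2
p2 | BB[1]1001111   read 1 → write B, move -1, go to p2
p2 | B[B]B1001111   read B → write 1, move +1, go to p2
p2 | B1[B]1001111   read B → write 1, move +1, go to p2
p2 | B11[1]001111   read 1 → write B, move -1, go to p2
p2 | B1[1]B001111   read 1 → write B, move -1, go to p2
p2 | B[1]BB001111   read 1 → write B, move -1, go to p2
p2 | [B]BBB001111   read B → write 1, move +1, go to p2
p2 | 1[B]BB001111   read B → write 1, move +1, go to p2
p2 | 11[B]B001111   read B → write 1, move +1, go to p2
p2 | 111[B]001111   read B → write 1, move +1, go to p2
p2 | 1111[0]01111
The non-blank tape span at halt is 1111001111.

1111001111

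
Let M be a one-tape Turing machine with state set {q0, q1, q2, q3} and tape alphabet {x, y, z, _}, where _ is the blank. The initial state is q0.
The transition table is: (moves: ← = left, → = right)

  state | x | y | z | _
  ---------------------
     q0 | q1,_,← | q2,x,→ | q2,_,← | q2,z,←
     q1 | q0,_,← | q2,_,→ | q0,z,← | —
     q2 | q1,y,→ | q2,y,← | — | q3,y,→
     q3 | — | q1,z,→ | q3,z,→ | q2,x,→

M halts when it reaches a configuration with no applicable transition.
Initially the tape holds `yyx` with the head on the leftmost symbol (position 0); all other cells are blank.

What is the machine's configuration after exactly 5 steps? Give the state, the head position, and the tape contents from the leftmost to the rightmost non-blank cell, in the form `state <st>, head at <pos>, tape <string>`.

state=q0 head=0 tape=[y]yx_   (q0,y)→(q2,x,→)
state=q2 head=1 tape=x[y]x_   (q2,y)→(q2,y,←)
state=q2 head=0 tape=[x]yx_   (q2,x)→(q1,y,→)
state=q1 head=1 tape=y[y]x_   (q1,y)→(q2,_,→)
state=q2 head=2 tape=y_[x]_   (q2,x)→(q1,y,→)
state=q1 head=3 tape=y_y[_]
After 5 steps: state q1, head at 3, tape y_y.

state q1, head at 3, tape y_y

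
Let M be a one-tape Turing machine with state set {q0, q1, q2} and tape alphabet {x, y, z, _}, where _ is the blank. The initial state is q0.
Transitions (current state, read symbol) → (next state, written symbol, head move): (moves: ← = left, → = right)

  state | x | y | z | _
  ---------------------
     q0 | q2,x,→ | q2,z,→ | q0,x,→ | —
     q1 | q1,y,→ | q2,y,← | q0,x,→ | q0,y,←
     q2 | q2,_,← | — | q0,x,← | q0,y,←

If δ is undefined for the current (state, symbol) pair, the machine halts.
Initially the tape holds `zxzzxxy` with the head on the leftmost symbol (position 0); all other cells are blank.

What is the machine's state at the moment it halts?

q0

q0 | __[z]xzzxxy   read z → write x, move →, go to q0
q0 | __x[x]zzxxy   read x → write x, move →, go to q2
q2 | __xx[z]zxxy   read z → write x, move ←, go to q0
q0 | __x[x]xzxxy   read x → write x, move →, go to q2
q2 | __xx[x]zxxy   read x → write _, move ←, go to q2
q2 | __x[x]_zxxy   read x → write _, move ←, go to q2
q2 | __[x]__zxxy   read x → write _, move ←, go to q2
q2 | _[_]___zxxy   read _ → write y, move ←, go to q0
q0 | [_]y___zxxy
No transition is defined for (q0, _); M halts in state q0.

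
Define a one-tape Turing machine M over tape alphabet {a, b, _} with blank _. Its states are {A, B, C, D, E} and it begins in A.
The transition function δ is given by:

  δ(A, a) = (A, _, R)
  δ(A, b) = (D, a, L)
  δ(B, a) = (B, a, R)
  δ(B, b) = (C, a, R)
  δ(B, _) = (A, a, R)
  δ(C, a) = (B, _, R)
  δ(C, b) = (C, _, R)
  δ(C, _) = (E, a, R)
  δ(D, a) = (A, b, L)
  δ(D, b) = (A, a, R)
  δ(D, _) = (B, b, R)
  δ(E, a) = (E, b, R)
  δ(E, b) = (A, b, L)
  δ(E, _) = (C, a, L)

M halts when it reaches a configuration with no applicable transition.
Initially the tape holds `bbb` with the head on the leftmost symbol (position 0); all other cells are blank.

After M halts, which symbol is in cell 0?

state=A head=0 tape=_[b]bb____   (A,b)→(D,a,L)
state=D head=-1 tape=[_]abb____   (D,_)→(B,b,R)
state=B head=0 tape=b[a]bb____   (B,a)→(B,a,R)
state=B head=1 tape=ba[b]b____   (B,b)→(C,a,R)
state=C head=2 tape=baa[b]____   (C,b)→(C,_,R)
state=C head=3 tape=baa_[_]___   (C,_)→(E,a,R)
state=E head=4 tape=baa_a[_]__   (E,_)→(C,a,L)
state=C head=3 tape=baa_[a]a__   (C,a)→(B,_,R)
state=B head=4 tape=baa__[a]__   (B,a)→(B,a,R)
state=B head=5 tape=baa__a[_]_   (B,_)→(A,a,R)
state=A head=6 tape=baa__aa[_]
Cell 0 holds a when M halts.

a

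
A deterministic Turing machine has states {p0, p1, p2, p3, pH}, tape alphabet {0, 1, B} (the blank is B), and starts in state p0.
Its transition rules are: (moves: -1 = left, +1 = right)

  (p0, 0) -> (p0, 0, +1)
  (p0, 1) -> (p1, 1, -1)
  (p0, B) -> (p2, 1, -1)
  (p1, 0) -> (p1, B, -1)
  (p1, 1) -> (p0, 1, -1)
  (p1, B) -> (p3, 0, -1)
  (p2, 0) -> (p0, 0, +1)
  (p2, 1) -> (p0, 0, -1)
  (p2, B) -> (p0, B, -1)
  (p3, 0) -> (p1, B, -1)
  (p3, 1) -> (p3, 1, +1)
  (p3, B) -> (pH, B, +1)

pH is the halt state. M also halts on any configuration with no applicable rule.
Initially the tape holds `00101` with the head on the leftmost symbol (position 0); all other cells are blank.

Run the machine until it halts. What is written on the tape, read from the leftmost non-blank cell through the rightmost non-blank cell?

0BB101

p0 | BB[0]0101   read 0 → write 0, move +1, go to p0
p0 | BB0[0]101   read 0 → write 0, move +1, go to p0
p0 | BB00[1]01   read 1 → write 1, move -1, go to p1
p1 | BB0[0]101   read 0 → write B, move -1, go to p1
p1 | BB[0]B101   read 0 → write B, move -1, go to p1
p1 | B[B]BB101   read B → write 0, move -1, go to p3
p3 | [B]0BB101   read B → write B, move +1, go to pH
pH | B[0]BB101
The non-blank tape span at halt is 0BB101.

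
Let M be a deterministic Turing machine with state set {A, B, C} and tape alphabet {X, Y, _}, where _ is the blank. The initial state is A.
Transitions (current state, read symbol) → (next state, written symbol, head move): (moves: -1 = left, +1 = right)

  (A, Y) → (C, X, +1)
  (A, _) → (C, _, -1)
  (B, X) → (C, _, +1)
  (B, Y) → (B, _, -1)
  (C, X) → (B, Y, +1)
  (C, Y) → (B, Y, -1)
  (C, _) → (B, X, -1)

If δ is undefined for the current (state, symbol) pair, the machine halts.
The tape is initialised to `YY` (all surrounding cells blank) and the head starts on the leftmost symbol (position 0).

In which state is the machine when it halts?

B

state=A head=0 tape=[Y]Y   (A,Y)→(C,X,+1)
state=C head=1 tape=X[Y]   (C,Y)→(B,Y,-1)
state=B head=0 tape=[X]Y   (B,X)→(C,_,+1)
state=C head=1 tape=_[Y]   (C,Y)→(B,Y,-1)
state=B head=0 tape=[_]Y
No transition is defined for (B, _); M halts in state B.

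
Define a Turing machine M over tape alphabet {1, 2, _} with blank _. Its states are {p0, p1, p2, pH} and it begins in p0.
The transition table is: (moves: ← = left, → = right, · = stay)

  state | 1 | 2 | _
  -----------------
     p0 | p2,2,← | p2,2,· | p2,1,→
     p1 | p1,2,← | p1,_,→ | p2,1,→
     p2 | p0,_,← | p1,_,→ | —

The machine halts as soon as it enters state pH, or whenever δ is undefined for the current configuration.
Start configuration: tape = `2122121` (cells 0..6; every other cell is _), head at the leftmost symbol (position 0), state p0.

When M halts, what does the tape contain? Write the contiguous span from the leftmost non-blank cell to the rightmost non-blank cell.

1__1_1_1

p0 | [2]122121__   read 2 → write 2, move ·, go to p2
p2 | [2]122121__   read 2 → write _, move →, go to p1
p1 | _[1]22121__   read 1 → write 2, move ←, go to p1
p1 | [_]222121__   read _ → write 1, move →, go to p2
p2 | 1[2]22121__   read 2 → write _, move →, go to p1
p1 | 1_[2]2121__   read 2 → write _, move →, go to p1
p1 | 1__[2]121__   read 2 → write _, move →, go to p1
p1 | 1___[1]21__   read 1 → write 2, move ←, go to p1
p1 | 1__[_]221__   read _ → write 1, move →, go to p2
p2 | 1__1[2]21__   read 2 → write _, move →, go to p1
p1 | 1__1_[2]1__   read 2 → write _, move →, go to p1
p1 | 1__1__[1]__   read 1 → write 2, move ←, go to p1
p1 | 1__1_[_]2__   read _ → write 1, move →, go to p2
p2 | 1__1_1[2]__   read 2 → write _, move →, go to p1
p1 | 1__1_1_[_]_   read _ → write 1, move →, go to p2
p2 | 1__1_1_1[_]
The non-blank tape span at halt is 1__1_1_1.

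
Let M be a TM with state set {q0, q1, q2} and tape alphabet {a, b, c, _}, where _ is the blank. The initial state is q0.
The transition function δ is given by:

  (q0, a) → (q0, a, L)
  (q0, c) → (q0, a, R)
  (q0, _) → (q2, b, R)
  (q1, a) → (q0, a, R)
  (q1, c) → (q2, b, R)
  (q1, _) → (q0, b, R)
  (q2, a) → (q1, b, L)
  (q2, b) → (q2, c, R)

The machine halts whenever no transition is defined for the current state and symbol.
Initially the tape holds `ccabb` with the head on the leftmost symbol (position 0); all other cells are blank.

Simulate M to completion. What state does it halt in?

q1

state=q0 head=0 tape=_[c]cabb   (q0,c)→(q0,a,R)
state=q0 head=1 tape=_a[c]abb   (q0,c)→(q0,a,R)
state=q0 head=2 tape=_aa[a]bb   (q0,a)→(q0,a,L)
state=q0 head=1 tape=_a[a]abb   (q0,a)→(q0,a,L)
state=q0 head=0 tape=_[a]aabb   (q0,a)→(q0,a,L)
state=q0 head=-1 tape=[_]aaabb   (q0,_)→(q2,b,R)
state=q2 head=0 tape=b[a]aabb   (q2,a)→(q1,b,L)
state=q1 head=-1 tape=[b]baabb
No transition is defined for (q1, b); M halts in state q1.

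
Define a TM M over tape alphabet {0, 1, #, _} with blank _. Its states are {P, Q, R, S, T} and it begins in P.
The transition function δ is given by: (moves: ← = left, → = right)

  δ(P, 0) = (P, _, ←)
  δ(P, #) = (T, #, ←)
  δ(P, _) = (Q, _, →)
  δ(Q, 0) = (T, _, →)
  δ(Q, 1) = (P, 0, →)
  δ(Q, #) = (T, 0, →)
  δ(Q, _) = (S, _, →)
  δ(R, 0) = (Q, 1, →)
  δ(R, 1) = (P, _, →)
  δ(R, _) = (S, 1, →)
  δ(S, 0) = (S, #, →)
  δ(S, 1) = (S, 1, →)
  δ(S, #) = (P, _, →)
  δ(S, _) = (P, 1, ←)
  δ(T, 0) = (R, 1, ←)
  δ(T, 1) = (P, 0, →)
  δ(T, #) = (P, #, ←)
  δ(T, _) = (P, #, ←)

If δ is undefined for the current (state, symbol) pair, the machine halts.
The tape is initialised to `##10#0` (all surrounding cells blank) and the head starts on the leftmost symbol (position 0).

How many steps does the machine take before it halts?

state=P head=0 tape=__[#]#10#0   (P,#)→(T,#,←)
state=T head=-1 tape=_[_]##10#0   (T,_)→(P,#,←)
state=P head=-2 tape=[_]###10#0   (P,_)→(Q,_,→)
state=Q head=-1 tape=_[#]##10#0   (Q,#)→(T,0,→)
state=T head=0 tape=_0[#]#10#0   (T,#)→(P,#,←)
state=P head=-1 tape=_[0]##10#0   (P,0)→(P,_,←)
state=P head=-2 tape=[_]_##10#0   (P,_)→(Q,_,→)
state=Q head=-1 tape=_[_]##10#0   (Q,_)→(S,_,→)
state=S head=0 tape=__[#]#10#0   (S,#)→(P,_,→)
state=P head=1 tape=___[#]10#0   (P,#)→(T,#,←)
state=T head=0 tape=__[_]#10#0   (T,_)→(P,#,←)
state=P head=-1 tape=_[_]##10#0   (P,_)→(Q,_,→)
state=Q head=0 tape=__[#]#10#0   (Q,#)→(T,0,→)
state=T head=1 tape=__0[#]10#0   (T,#)→(P,#,←)
state=P head=0 tape=__[0]#10#0   (P,0)→(P,_,←)
state=P head=-1 tape=_[_]_#10#0   (P,_)→(Q,_,→)
state=Q head=0 tape=__[_]#10#0   (Q,_)→(S,_,→)
state=S head=1 tape=___[#]10#0   (S,#)→(P,_,→)
state=P head=2 tape=____[1]0#0
M halts after 18 transitions.

18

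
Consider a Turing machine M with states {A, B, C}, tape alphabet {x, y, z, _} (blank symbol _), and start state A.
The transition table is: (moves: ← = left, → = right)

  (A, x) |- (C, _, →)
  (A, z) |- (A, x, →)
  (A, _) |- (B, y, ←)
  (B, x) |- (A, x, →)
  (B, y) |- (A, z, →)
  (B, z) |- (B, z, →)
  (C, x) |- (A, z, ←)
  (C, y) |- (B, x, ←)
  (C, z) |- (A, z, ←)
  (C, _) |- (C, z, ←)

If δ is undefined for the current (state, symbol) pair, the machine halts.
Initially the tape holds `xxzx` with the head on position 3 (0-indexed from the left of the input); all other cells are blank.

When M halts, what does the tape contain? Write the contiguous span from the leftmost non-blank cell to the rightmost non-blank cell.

state=A head=3 tape=xxz[x]_   (A,x)→(C,_,→)
state=C head=4 tape=xxz_[_]   (C,_)→(C,z,←)
state=C head=3 tape=xxz[_]z   (C,_)→(C,z,←)
state=C head=2 tape=xx[z]zz   (C,z)→(A,z,←)
state=A head=1 tape=x[x]zzz   (A,x)→(C,_,→)
state=C head=2 tape=x_[z]zz   (C,z)→(A,z,←)
state=A head=1 tape=x[_]zzz   (A,_)→(B,y,←)
state=B head=0 tape=[x]yzzz   (B,x)→(A,x,→)
state=A head=1 tape=x[y]zzz
The non-blank tape span at halt is xyzzz.

xyzzz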